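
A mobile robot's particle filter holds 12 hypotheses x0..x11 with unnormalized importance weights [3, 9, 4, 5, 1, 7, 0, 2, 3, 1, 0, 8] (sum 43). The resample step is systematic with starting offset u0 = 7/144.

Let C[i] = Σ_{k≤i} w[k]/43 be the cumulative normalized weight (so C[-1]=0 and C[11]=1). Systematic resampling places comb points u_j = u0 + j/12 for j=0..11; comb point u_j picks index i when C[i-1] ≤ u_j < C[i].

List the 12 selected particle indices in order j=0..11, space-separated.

C = [3/43, 12/43, 16/43, 21/43, 22/43, 29/43, 29/43, 31/43, 34/43, 35/43, 35/43, 1]
j=0: u_0=7/144 ∈ [0, 3/43) → index 0
j=1: u_1=19/144 ∈ [3/43, 12/43) → index 1
j=2: u_2=31/144 ∈ [3/43, 12/43) → index 1
j=3: u_3=43/144 ∈ [12/43, 16/43) → index 2
j=4: u_4=55/144 ∈ [16/43, 21/43) → index 3
j=5: u_5=67/144 ∈ [16/43, 21/43) → index 3
j=6: u_6=79/144 ∈ [22/43, 29/43) → index 5
j=7: u_7=91/144 ∈ [22/43, 29/43) → index 5
j=8: u_8=103/144 ∈ [29/43, 31/43) → index 7
j=9: u_9=115/144 ∈ [34/43, 35/43) → index 9
j=10: u_10=127/144 ∈ [35/43, 1) → index 11
j=11: u_11=139/144 ∈ [35/43, 1) → index 11

0 1 1 2 3 3 5 5 7 9 11 11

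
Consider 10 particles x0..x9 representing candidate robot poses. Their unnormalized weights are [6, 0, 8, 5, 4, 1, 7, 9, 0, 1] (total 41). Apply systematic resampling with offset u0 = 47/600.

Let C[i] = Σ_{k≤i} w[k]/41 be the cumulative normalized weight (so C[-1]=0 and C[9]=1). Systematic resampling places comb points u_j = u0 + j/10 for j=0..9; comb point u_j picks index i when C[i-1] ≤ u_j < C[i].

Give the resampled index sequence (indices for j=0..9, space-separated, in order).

0 2 2 3 4 5 6 7 7 9

C = [6/41, 6/41, 14/41, 19/41, 23/41, 24/41, 31/41, 40/41, 40/41, 1]
j=0: u_0=47/600 ∈ [0, 6/41) → index 0
j=1: u_1=107/600 ∈ [6/41, 14/41) → index 2
j=2: u_2=167/600 ∈ [6/41, 14/41) → index 2
j=3: u_3=227/600 ∈ [14/41, 19/41) → index 3
j=4: u_4=287/600 ∈ [19/41, 23/41) → index 4
j=5: u_5=347/600 ∈ [23/41, 24/41) → index 5
j=6: u_6=407/600 ∈ [24/41, 31/41) → index 6
j=7: u_7=467/600 ∈ [31/41, 40/41) → index 7
j=8: u_8=527/600 ∈ [31/41, 40/41) → index 7
j=9: u_9=587/600 ∈ [40/41, 1) → index 9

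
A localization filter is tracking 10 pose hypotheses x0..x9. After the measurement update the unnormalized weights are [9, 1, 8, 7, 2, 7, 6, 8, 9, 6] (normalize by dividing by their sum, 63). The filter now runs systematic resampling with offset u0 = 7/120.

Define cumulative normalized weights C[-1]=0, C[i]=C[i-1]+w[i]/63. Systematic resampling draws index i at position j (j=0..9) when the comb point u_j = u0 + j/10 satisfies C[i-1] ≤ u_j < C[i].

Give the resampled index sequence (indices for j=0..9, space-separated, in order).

C = [1/7, 10/63, 2/7, 25/63, 3/7, 34/63, 40/63, 16/21, 19/21, 1]
j=0: u_0=7/120 ∈ [0, 1/7) → index 0
j=1: u_1=19/120 ∈ [1/7, 10/63) → index 1
j=2: u_2=31/120 ∈ [10/63, 2/7) → index 2
j=3: u_3=43/120 ∈ [2/7, 25/63) → index 3
j=4: u_4=11/24 ∈ [3/7, 34/63) → index 5
j=5: u_5=67/120 ∈ [34/63, 40/63) → index 6
j=6: u_6=79/120 ∈ [40/63, 16/21) → index 7
j=7: u_7=91/120 ∈ [40/63, 16/21) → index 7
j=8: u_8=103/120 ∈ [16/21, 19/21) → index 8
j=9: u_9=23/24 ∈ [19/21, 1) → index 9

0 1 2 3 5 6 7 7 8 9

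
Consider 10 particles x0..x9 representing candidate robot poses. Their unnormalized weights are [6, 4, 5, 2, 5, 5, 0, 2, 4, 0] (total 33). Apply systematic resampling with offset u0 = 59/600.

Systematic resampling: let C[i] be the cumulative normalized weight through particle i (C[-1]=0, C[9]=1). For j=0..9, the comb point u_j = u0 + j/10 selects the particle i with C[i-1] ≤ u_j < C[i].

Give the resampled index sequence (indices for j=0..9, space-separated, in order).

0 1 1 2 3 4 5 5 8 8

C = [2/11, 10/33, 5/11, 17/33, 2/3, 9/11, 9/11, 29/33, 1, 1]
j=0: u_0=59/600 ∈ [0, 2/11) → index 0
j=1: u_1=119/600 ∈ [2/11, 10/33) → index 1
j=2: u_2=179/600 ∈ [2/11, 10/33) → index 1
j=3: u_3=239/600 ∈ [10/33, 5/11) → index 2
j=4: u_4=299/600 ∈ [5/11, 17/33) → index 3
j=5: u_5=359/600 ∈ [17/33, 2/3) → index 4
j=6: u_6=419/600 ∈ [2/3, 9/11) → index 5
j=7: u_7=479/600 ∈ [2/3, 9/11) → index 5
j=8: u_8=539/600 ∈ [29/33, 1) → index 8
j=9: u_9=599/600 ∈ [29/33, 1) → index 8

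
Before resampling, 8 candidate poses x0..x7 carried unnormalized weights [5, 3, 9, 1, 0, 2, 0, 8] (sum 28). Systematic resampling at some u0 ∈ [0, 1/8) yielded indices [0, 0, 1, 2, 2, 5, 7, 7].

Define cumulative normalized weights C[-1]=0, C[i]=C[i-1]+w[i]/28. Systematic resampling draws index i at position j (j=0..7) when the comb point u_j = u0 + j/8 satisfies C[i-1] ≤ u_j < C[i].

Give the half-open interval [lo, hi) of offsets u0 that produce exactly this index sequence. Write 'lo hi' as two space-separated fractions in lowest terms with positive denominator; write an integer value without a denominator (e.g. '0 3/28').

C = [5/28, 2/7, 17/28, 9/14, 9/14, 5/7, 5/7, 1]
j=0 picked index 0: u0 ∈ [0, 5/28)
j=1 picked index 0: u0 ∈ [-1/8, 3/56)
j=2 picked index 1: u0 ∈ [-1/14, 1/28)
j=3 picked index 2: u0 ∈ [-5/56, 13/56)
j=4 picked index 2: u0 ∈ [-3/14, 3/28)
j=5 picked index 5: u0 ∈ [1/56, 5/56)
j=6 picked index 7: u0 ∈ [-1/28, 1/4)
j=7 picked index 7: u0 ∈ [-9/56, 1/8)
intersection: [1/56, 1/28)

1/56 1/28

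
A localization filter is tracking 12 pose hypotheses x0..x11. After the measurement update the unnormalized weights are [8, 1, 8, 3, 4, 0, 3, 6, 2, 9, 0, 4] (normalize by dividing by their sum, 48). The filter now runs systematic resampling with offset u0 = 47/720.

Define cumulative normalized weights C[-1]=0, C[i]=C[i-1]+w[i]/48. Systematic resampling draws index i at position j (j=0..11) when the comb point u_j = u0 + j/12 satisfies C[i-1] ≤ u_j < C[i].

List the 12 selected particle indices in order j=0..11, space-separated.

0 0 2 2 3 4 7 7 9 9 9 11

C = [1/6, 3/16, 17/48, 5/12, 1/2, 1/2, 9/16, 11/16, 35/48, 11/12, 11/12, 1]
j=0: u_0=47/720 ∈ [0, 1/6) → index 0
j=1: u_1=107/720 ∈ [0, 1/6) → index 0
j=2: u_2=167/720 ∈ [3/16, 17/48) → index 2
j=3: u_3=227/720 ∈ [3/16, 17/48) → index 2
j=4: u_4=287/720 ∈ [17/48, 5/12) → index 3
j=5: u_5=347/720 ∈ [5/12, 1/2) → index 4
j=6: u_6=407/720 ∈ [9/16, 11/16) → index 7
j=7: u_7=467/720 ∈ [9/16, 11/16) → index 7
j=8: u_8=527/720 ∈ [35/48, 11/12) → index 9
j=9: u_9=587/720 ∈ [35/48, 11/12) → index 9
j=10: u_10=647/720 ∈ [35/48, 11/12) → index 9
j=11: u_11=707/720 ∈ [11/12, 1) → index 11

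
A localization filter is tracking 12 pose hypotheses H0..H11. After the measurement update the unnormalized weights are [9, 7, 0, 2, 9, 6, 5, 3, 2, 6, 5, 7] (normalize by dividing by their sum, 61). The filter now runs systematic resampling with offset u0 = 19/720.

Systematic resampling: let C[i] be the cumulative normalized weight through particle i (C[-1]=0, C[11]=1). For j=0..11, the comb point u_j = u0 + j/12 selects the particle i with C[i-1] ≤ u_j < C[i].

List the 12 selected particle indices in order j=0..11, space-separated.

0 0 1 3 4 5 5 6 8 9 10 11

C = [9/61, 16/61, 16/61, 18/61, 27/61, 33/61, 38/61, 41/61, 43/61, 49/61, 54/61, 1]
j=0: u_0=19/720 ∈ [0, 9/61) → index 0
j=1: u_1=79/720 ∈ [0, 9/61) → index 0
j=2: u_2=139/720 ∈ [9/61, 16/61) → index 1
j=3: u_3=199/720 ∈ [16/61, 18/61) → index 3
j=4: u_4=259/720 ∈ [18/61, 27/61) → index 4
j=5: u_5=319/720 ∈ [27/61, 33/61) → index 5
j=6: u_6=379/720 ∈ [27/61, 33/61) → index 5
j=7: u_7=439/720 ∈ [33/61, 38/61) → index 6
j=8: u_8=499/720 ∈ [41/61, 43/61) → index 8
j=9: u_9=559/720 ∈ [43/61, 49/61) → index 9
j=10: u_10=619/720 ∈ [49/61, 54/61) → index 10
j=11: u_11=679/720 ∈ [54/61, 1) → index 11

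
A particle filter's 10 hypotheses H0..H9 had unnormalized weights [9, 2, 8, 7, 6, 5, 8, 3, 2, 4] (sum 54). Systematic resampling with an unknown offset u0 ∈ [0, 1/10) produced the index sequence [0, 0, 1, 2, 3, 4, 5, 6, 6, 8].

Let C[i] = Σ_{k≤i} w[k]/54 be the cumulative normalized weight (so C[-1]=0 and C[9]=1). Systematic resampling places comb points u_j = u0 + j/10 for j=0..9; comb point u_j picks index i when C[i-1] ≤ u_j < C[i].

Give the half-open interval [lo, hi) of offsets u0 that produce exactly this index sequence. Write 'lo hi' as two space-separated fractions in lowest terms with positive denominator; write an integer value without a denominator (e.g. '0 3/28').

0 1/270

C = [1/6, 11/54, 19/54, 13/27, 16/27, 37/54, 5/6, 8/9, 25/27, 1]
j=0 picked index 0: u0 ∈ [0, 1/6)
j=1 picked index 0: u0 ∈ [-1/10, 1/15)
j=2 picked index 1: u0 ∈ [-1/30, 1/270)
j=3 picked index 2: u0 ∈ [-13/135, 7/135)
j=4 picked index 3: u0 ∈ [-13/270, 11/135)
j=5 picked index 4: u0 ∈ [-1/54, 5/54)
j=6 picked index 5: u0 ∈ [-1/135, 23/270)
j=7 picked index 6: u0 ∈ [-2/135, 2/15)
j=8 picked index 6: u0 ∈ [-31/270, 1/30)
j=9 picked index 8: u0 ∈ [-1/90, 7/270)
intersection: [0, 1/270)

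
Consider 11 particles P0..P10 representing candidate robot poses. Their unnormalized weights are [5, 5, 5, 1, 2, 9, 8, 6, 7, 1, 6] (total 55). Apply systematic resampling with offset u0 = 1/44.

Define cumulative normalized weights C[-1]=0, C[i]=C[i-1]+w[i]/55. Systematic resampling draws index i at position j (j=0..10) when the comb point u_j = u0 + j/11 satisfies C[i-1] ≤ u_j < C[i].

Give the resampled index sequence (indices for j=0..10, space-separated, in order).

0 1 2 4 5 5 6 7 8 8 10

C = [1/11, 2/11, 3/11, 16/55, 18/55, 27/55, 7/11, 41/55, 48/55, 49/55, 1]
j=0: u_0=1/44 ∈ [0, 1/11) → index 0
j=1: u_1=5/44 ∈ [1/11, 2/11) → index 1
j=2: u_2=9/44 ∈ [2/11, 3/11) → index 2
j=3: u_3=13/44 ∈ [16/55, 18/55) → index 4
j=4: u_4=17/44 ∈ [18/55, 27/55) → index 5
j=5: u_5=21/44 ∈ [18/55, 27/55) → index 5
j=6: u_6=25/44 ∈ [27/55, 7/11) → index 6
j=7: u_7=29/44 ∈ [7/11, 41/55) → index 7
j=8: u_8=3/4 ∈ [41/55, 48/55) → index 8
j=9: u_9=37/44 ∈ [41/55, 48/55) → index 8
j=10: u_10=41/44 ∈ [49/55, 1) → index 10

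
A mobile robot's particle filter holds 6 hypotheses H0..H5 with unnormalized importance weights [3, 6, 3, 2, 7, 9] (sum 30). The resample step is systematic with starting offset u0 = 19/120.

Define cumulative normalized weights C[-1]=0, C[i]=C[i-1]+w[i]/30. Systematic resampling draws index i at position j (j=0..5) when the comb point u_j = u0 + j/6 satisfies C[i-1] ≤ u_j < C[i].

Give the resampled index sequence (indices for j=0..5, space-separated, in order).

1 2 4 4 5 5

C = [1/10, 3/10, 2/5, 7/15, 7/10, 1]
j=0: u_0=19/120 ∈ [1/10, 3/10) → index 1
j=1: u_1=13/40 ∈ [3/10, 2/5) → index 2
j=2: u_2=59/120 ∈ [7/15, 7/10) → index 4
j=3: u_3=79/120 ∈ [7/15, 7/10) → index 4
j=4: u_4=33/40 ∈ [7/10, 1) → index 5
j=5: u_5=119/120 ∈ [7/10, 1) → index 5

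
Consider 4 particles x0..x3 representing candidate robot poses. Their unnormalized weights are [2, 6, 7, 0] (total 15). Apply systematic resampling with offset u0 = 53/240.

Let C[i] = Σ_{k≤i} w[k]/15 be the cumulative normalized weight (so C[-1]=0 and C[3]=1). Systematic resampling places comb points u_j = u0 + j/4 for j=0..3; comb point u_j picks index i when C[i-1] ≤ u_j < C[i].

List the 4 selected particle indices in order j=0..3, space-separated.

1 1 2 2

C = [2/15, 8/15, 1, 1]
j=0: u_0=53/240 ∈ [2/15, 8/15) → index 1
j=1: u_1=113/240 ∈ [2/15, 8/15) → index 1
j=2: u_2=173/240 ∈ [8/15, 1) → index 2
j=3: u_3=233/240 ∈ [8/15, 1) → index 2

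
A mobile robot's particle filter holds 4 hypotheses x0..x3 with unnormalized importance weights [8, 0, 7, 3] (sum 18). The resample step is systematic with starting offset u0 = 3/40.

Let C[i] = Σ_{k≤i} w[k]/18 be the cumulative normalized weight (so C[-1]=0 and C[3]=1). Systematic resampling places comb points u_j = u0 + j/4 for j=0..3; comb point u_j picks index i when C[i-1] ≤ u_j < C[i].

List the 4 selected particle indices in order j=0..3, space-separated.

C = [4/9, 4/9, 5/6, 1]
j=0: u_0=3/40 ∈ [0, 4/9) → index 0
j=1: u_1=13/40 ∈ [0, 4/9) → index 0
j=2: u_2=23/40 ∈ [4/9, 5/6) → index 2
j=3: u_3=33/40 ∈ [4/9, 5/6) → index 2

0 0 2 2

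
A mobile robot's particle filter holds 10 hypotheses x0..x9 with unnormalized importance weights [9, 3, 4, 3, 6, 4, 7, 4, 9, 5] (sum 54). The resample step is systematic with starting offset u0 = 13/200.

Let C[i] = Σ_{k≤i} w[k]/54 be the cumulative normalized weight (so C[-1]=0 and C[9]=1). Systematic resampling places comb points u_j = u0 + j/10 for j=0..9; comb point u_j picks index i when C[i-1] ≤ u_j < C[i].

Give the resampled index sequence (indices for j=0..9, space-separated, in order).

0 0 2 4 5 6 6 8 8 9

C = [1/6, 2/9, 8/27, 19/54, 25/54, 29/54, 2/3, 20/27, 49/54, 1]
j=0: u_0=13/200 ∈ [0, 1/6) → index 0
j=1: u_1=33/200 ∈ [0, 1/6) → index 0
j=2: u_2=53/200 ∈ [2/9, 8/27) → index 2
j=3: u_3=73/200 ∈ [19/54, 25/54) → index 4
j=4: u_4=93/200 ∈ [25/54, 29/54) → index 5
j=5: u_5=113/200 ∈ [29/54, 2/3) → index 6
j=6: u_6=133/200 ∈ [29/54, 2/3) → index 6
j=7: u_7=153/200 ∈ [20/27, 49/54) → index 8
j=8: u_8=173/200 ∈ [20/27, 49/54) → index 8
j=9: u_9=193/200 ∈ [49/54, 1) → index 9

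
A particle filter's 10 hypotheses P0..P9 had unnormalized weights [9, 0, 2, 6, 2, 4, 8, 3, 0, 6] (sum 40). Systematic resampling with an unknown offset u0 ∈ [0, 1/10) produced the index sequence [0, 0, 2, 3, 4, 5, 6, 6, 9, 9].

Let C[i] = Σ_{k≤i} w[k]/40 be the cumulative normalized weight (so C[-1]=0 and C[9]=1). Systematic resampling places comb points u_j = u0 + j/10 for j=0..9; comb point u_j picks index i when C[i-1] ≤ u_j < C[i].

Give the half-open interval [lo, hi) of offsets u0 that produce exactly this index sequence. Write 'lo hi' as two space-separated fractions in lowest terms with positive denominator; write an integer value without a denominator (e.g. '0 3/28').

1/20 3/40

C = [9/40, 9/40, 11/40, 17/40, 19/40, 23/40, 31/40, 17/20, 17/20, 1]
j=0 picked index 0: u0 ∈ [0, 9/40)
j=1 picked index 0: u0 ∈ [-1/10, 1/8)
j=2 picked index 2: u0 ∈ [1/40, 3/40)
j=3 picked index 3: u0 ∈ [-1/40, 1/8)
j=4 picked index 4: u0 ∈ [1/40, 3/40)
j=5 picked index 5: u0 ∈ [-1/40, 3/40)
j=6 picked index 6: u0 ∈ [-1/40, 7/40)
j=7 picked index 6: u0 ∈ [-1/8, 3/40)
j=8 picked index 9: u0 ∈ [1/20, 1/5)
j=9 picked index 9: u0 ∈ [-1/20, 1/10)
intersection: [1/20, 3/40)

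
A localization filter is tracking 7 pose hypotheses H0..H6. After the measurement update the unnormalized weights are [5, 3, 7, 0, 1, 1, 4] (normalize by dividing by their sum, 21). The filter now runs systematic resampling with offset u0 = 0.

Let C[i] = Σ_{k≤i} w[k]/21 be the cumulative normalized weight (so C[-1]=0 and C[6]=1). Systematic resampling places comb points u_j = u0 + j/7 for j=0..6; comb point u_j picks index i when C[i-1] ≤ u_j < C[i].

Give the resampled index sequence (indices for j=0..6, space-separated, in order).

0 0 1 2 2 4 6

C = [5/21, 8/21, 5/7, 5/7, 16/21, 17/21, 1]
j=0: u_0=0 ∈ [0, 5/21) → index 0
j=1: u_1=1/7 ∈ [0, 5/21) → index 0
j=2: u_2=2/7 ∈ [5/21, 8/21) → index 1
j=3: u_3=3/7 ∈ [8/21, 5/7) → index 2
j=4: u_4=4/7 ∈ [8/21, 5/7) → index 2
j=5: u_5=5/7 ∈ [5/7, 16/21) → index 4
j=6: u_6=6/7 ∈ [17/21, 1) → index 6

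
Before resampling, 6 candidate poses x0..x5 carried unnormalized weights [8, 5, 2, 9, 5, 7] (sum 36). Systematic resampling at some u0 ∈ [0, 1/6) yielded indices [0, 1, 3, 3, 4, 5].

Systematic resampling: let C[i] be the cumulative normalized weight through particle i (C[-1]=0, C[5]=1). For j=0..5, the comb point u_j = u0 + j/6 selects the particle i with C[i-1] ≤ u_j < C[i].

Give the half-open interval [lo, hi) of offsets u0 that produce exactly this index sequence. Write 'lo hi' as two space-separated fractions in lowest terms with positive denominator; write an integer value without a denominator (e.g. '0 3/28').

1/12 5/36

C = [2/9, 13/36, 5/12, 2/3, 29/36, 1]
j=0 picked index 0: u0 ∈ [0, 2/9)
j=1 picked index 1: u0 ∈ [1/18, 7/36)
j=2 picked index 3: u0 ∈ [1/12, 1/3)
j=3 picked index 3: u0 ∈ [-1/12, 1/6)
j=4 picked index 4: u0 ∈ [0, 5/36)
j=5 picked index 5: u0 ∈ [-1/36, 1/6)
intersection: [1/12, 5/36)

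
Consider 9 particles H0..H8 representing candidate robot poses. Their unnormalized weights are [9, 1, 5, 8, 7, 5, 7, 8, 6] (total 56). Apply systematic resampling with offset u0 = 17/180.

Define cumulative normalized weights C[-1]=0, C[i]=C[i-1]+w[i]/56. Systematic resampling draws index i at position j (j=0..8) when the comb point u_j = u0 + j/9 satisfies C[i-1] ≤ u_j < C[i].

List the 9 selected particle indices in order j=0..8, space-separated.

0 2 3 4 5 6 7 7 8

C = [9/56, 5/28, 15/56, 23/56, 15/28, 5/8, 3/4, 25/28, 1]
j=0: u_0=17/180 ∈ [0, 9/56) → index 0
j=1: u_1=37/180 ∈ [5/28, 15/56) → index 2
j=2: u_2=19/60 ∈ [15/56, 23/56) → index 3
j=3: u_3=77/180 ∈ [23/56, 15/28) → index 4
j=4: u_4=97/180 ∈ [15/28, 5/8) → index 5
j=5: u_5=13/20 ∈ [5/8, 3/4) → index 6
j=6: u_6=137/180 ∈ [3/4, 25/28) → index 7
j=7: u_7=157/180 ∈ [3/4, 25/28) → index 7
j=8: u_8=59/60 ∈ [25/28, 1) → index 8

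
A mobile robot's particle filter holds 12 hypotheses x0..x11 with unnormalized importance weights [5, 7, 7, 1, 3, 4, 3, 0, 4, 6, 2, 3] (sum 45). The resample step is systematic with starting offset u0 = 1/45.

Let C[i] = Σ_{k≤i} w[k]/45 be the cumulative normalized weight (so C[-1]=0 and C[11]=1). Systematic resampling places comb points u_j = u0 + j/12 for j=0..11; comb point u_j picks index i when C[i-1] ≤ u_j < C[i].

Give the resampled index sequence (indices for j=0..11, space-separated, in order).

C = [1/9, 4/15, 19/45, 4/9, 23/45, 3/5, 2/3, 2/3, 34/45, 8/9, 14/15, 1]
j=0: u_0=1/45 ∈ [0, 1/9) → index 0
j=1: u_1=19/180 ∈ [0, 1/9) → index 0
j=2: u_2=17/90 ∈ [1/9, 4/15) → index 1
j=3: u_3=49/180 ∈ [4/15, 19/45) → index 2
j=4: u_4=16/45 ∈ [4/15, 19/45) → index 2
j=5: u_5=79/180 ∈ [19/45, 4/9) → index 3
j=6: u_6=47/90 ∈ [23/45, 3/5) → index 5
j=7: u_7=109/180 ∈ [3/5, 2/3) → index 6
j=8: u_8=31/45 ∈ [2/3, 34/45) → index 8
j=9: u_9=139/180 ∈ [34/45, 8/9) → index 9
j=10: u_10=77/90 ∈ [34/45, 8/9) → index 9
j=11: u_11=169/180 ∈ [14/15, 1) → index 11

0 0 1 2 2 3 5 6 8 9 9 11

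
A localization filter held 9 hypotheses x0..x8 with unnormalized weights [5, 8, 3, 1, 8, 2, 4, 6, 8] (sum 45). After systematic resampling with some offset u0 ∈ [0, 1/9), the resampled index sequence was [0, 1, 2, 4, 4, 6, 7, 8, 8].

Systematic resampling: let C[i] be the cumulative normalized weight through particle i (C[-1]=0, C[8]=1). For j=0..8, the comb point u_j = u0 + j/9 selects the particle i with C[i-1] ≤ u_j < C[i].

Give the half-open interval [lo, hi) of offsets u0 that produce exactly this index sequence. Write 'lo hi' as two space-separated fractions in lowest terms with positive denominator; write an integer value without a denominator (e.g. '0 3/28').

1/15 1/9

C = [1/9, 13/45, 16/45, 17/45, 5/9, 3/5, 31/45, 37/45, 1]
j=0 picked index 0: u0 ∈ [0, 1/9)
j=1 picked index 1: u0 ∈ [0, 8/45)
j=2 picked index 2: u0 ∈ [1/15, 2/15)
j=3 picked index 4: u0 ∈ [2/45, 2/9)
j=4 picked index 4: u0 ∈ [-1/15, 1/9)
j=5 picked index 6: u0 ∈ [2/45, 2/15)
j=6 picked index 7: u0 ∈ [1/45, 7/45)
j=7 picked index 8: u0 ∈ [2/45, 2/9)
j=8 picked index 8: u0 ∈ [-1/15, 1/9)
intersection: [1/15, 1/9)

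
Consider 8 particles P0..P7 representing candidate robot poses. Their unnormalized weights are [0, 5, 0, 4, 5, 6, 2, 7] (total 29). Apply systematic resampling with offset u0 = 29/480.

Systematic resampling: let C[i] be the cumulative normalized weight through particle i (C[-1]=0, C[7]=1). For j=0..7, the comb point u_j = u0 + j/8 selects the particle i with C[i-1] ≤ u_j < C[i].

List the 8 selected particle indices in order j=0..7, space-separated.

C = [0, 5/29, 5/29, 9/29, 14/29, 20/29, 22/29, 1]
j=0: u_0=29/480 ∈ [0, 5/29) → index 1
j=1: u_1=89/480 ∈ [5/29, 9/29) → index 3
j=2: u_2=149/480 ∈ [9/29, 14/29) → index 4
j=3: u_3=209/480 ∈ [9/29, 14/29) → index 4
j=4: u_4=269/480 ∈ [14/29, 20/29) → index 5
j=5: u_5=329/480 ∈ [14/29, 20/29) → index 5
j=6: u_6=389/480 ∈ [22/29, 1) → index 7
j=7: u_7=449/480 ∈ [22/29, 1) → index 7

1 3 4 4 5 5 7 7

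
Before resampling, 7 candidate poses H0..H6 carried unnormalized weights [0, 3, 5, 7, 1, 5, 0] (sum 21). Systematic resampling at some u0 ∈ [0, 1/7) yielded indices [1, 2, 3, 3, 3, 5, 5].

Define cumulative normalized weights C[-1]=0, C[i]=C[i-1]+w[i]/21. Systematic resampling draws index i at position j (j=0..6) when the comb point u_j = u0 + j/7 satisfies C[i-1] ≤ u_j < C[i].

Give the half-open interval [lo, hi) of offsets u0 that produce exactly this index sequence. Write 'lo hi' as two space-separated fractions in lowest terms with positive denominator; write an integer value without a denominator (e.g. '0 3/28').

2/21 1/7

C = [0, 1/7, 8/21, 5/7, 16/21, 1, 1]
j=0 picked index 1: u0 ∈ [0, 1/7)
j=1 picked index 2: u0 ∈ [0, 5/21)
j=2 picked index 3: u0 ∈ [2/21, 3/7)
j=3 picked index 3: u0 ∈ [-1/21, 2/7)
j=4 picked index 3: u0 ∈ [-4/21, 1/7)
j=5 picked index 5: u0 ∈ [1/21, 2/7)
j=6 picked index 5: u0 ∈ [-2/21, 1/7)
intersection: [2/21, 1/7)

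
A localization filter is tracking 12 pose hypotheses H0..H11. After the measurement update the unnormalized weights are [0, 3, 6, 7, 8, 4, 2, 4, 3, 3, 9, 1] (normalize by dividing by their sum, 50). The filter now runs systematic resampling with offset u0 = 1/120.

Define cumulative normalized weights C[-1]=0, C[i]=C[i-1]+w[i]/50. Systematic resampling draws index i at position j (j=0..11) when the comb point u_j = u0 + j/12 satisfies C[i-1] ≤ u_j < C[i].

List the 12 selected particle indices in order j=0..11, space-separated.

C = [0, 3/50, 9/50, 8/25, 12/25, 14/25, 3/5, 17/25, 37/50, 4/5, 49/50, 1]
j=0: u_0=1/120 ∈ [0, 3/50) → index 1
j=1: u_1=11/120 ∈ [3/50, 9/50) → index 2
j=2: u_2=7/40 ∈ [3/50, 9/50) → index 2
j=3: u_3=31/120 ∈ [9/50, 8/25) → index 3
j=4: u_4=41/120 ∈ [8/25, 12/25) → index 4
j=5: u_5=17/40 ∈ [8/25, 12/25) → index 4
j=6: u_6=61/120 ∈ [12/25, 14/25) → index 5
j=7: u_7=71/120 ∈ [14/25, 3/5) → index 6
j=8: u_8=27/40 ∈ [3/5, 17/25) → index 7
j=9: u_9=91/120 ∈ [37/50, 4/5) → index 9
j=10: u_10=101/120 ∈ [4/5, 49/50) → index 10
j=11: u_11=37/40 ∈ [4/5, 49/50) → index 10

1 2 2 3 4 4 5 6 7 9 10 10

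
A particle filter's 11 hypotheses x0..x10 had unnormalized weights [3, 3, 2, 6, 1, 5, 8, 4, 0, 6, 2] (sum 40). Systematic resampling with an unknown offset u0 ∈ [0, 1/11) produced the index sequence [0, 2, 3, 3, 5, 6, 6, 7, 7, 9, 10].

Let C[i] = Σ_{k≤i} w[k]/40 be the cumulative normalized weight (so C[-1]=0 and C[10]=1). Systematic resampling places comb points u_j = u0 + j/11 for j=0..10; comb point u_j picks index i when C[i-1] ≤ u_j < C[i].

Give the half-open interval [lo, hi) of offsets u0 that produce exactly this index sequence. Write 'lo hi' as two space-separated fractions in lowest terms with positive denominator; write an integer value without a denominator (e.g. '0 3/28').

7/110 4/55

C = [3/40, 3/20, 1/5, 7/20, 3/8, 1/2, 7/10, 4/5, 4/5, 19/20, 1]
j=0 picked index 0: u0 ∈ [0, 3/40)
j=1 picked index 2: u0 ∈ [13/220, 6/55)
j=2 picked index 3: u0 ∈ [1/55, 37/220)
j=3 picked index 3: u0 ∈ [-4/55, 17/220)
j=4 picked index 5: u0 ∈ [1/88, 3/22)
j=5 picked index 6: u0 ∈ [1/22, 27/110)
j=6 picked index 6: u0 ∈ [-1/22, 17/110)
j=7 picked index 7: u0 ∈ [7/110, 9/55)
j=8 picked index 7: u0 ∈ [-3/110, 4/55)
j=9 picked index 9: u0 ∈ [-1/55, 29/220)
j=10 picked index 10: u0 ∈ [9/220, 1/11)
intersection: [7/110, 4/55)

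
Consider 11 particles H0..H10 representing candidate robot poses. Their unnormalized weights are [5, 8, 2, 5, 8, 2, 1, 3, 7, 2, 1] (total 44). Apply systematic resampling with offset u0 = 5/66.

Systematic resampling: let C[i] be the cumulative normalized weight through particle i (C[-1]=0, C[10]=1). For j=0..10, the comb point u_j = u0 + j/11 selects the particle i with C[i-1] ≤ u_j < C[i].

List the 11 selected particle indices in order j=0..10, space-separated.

0 1 1 3 3 4 4 7 8 8 10

C = [5/44, 13/44, 15/44, 5/11, 7/11, 15/22, 31/44, 17/22, 41/44, 43/44, 1]
j=0: u_0=5/66 ∈ [0, 5/44) → index 0
j=1: u_1=1/6 ∈ [5/44, 13/44) → index 1
j=2: u_2=17/66 ∈ [5/44, 13/44) → index 1
j=3: u_3=23/66 ∈ [15/44, 5/11) → index 3
j=4: u_4=29/66 ∈ [15/44, 5/11) → index 3
j=5: u_5=35/66 ∈ [5/11, 7/11) → index 4
j=6: u_6=41/66 ∈ [5/11, 7/11) → index 4
j=7: u_7=47/66 ∈ [31/44, 17/22) → index 7
j=8: u_8=53/66 ∈ [17/22, 41/44) → index 8
j=9: u_9=59/66 ∈ [17/22, 41/44) → index 8
j=10: u_10=65/66 ∈ [43/44, 1) → index 10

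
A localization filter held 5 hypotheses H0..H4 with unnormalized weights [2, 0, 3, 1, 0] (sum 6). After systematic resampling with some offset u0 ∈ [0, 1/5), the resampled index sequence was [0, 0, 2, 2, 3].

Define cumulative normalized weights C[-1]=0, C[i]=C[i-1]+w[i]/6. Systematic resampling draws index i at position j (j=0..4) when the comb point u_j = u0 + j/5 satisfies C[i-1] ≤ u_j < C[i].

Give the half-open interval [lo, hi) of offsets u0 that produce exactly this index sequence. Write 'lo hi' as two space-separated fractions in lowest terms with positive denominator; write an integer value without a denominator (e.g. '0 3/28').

1/30 2/15

C = [1/3, 1/3, 5/6, 1, 1]
j=0 picked index 0: u0 ∈ [0, 1/3)
j=1 picked index 0: u0 ∈ [-1/5, 2/15)
j=2 picked index 2: u0 ∈ [-1/15, 13/30)
j=3 picked index 2: u0 ∈ [-4/15, 7/30)
j=4 picked index 3: u0 ∈ [1/30, 1/5)
intersection: [1/30, 2/15)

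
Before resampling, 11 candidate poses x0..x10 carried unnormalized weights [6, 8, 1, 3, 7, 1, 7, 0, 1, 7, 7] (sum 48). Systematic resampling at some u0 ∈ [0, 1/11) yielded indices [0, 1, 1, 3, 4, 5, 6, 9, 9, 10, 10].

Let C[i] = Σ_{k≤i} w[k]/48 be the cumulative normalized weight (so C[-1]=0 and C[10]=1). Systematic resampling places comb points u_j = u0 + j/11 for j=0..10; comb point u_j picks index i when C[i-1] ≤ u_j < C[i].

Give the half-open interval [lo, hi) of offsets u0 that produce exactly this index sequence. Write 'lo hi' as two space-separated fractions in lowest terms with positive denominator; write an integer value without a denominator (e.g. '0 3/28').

19/264 23/264

C = [1/8, 7/24, 5/16, 3/8, 25/48, 13/24, 11/16, 11/16, 17/24, 41/48, 1]
j=0 picked index 0: u0 ∈ [0, 1/8)
j=1 picked index 1: u0 ∈ [3/88, 53/264)
j=2 picked index 1: u0 ∈ [-5/88, 29/264)
j=3 picked index 3: u0 ∈ [7/176, 9/88)
j=4 picked index 4: u0 ∈ [1/88, 83/528)
j=5 picked index 5: u0 ∈ [35/528, 23/264)
j=6 picked index 6: u0 ∈ [-1/264, 25/176)
j=7 picked index 9: u0 ∈ [19/264, 115/528)
j=8 picked index 9: u0 ∈ [-5/264, 67/528)
j=9 picked index 10: u0 ∈ [19/528, 2/11)
j=10 picked index 10: u0 ∈ [-29/528, 1/11)
intersection: [19/264, 23/264)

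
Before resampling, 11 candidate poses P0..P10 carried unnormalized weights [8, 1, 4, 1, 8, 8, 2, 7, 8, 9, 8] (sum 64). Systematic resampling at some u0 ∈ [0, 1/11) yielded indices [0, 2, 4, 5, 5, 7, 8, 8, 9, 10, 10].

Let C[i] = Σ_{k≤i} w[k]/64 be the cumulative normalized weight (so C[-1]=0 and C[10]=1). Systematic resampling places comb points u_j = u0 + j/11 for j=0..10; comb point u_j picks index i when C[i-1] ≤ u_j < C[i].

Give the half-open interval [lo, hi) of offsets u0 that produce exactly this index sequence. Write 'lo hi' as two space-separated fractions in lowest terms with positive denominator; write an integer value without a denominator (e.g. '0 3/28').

25/352 1/11

C = [1/8, 9/64, 13/64, 7/32, 11/32, 15/32, 1/2, 39/64, 47/64, 7/8, 1]
j=0 picked index 0: u0 ∈ [0, 1/8)
j=1 picked index 2: u0 ∈ [35/704, 79/704)
j=2 picked index 4: u0 ∈ [13/352, 57/352)
j=3 picked index 5: u0 ∈ [25/352, 69/352)
j=4 picked index 5: u0 ∈ [-7/352, 37/352)
j=5 picked index 7: u0 ∈ [1/22, 109/704)
j=6 picked index 8: u0 ∈ [45/704, 133/704)
j=7 picked index 8: u0 ∈ [-19/704, 69/704)
j=8 picked index 9: u0 ∈ [5/704, 13/88)
j=9 picked index 10: u0 ∈ [5/88, 2/11)
j=10 picked index 10: u0 ∈ [-3/88, 1/11)
intersection: [25/352, 1/11)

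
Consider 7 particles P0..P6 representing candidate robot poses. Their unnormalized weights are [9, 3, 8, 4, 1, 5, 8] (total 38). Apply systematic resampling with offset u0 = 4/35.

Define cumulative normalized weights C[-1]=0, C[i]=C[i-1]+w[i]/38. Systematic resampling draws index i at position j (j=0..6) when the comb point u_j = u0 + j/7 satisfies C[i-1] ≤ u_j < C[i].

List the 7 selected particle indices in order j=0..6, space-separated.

C = [9/38, 6/19, 10/19, 12/19, 25/38, 15/19, 1]
j=0: u_0=4/35 ∈ [0, 9/38) → index 0
j=1: u_1=9/35 ∈ [9/38, 6/19) → index 1
j=2: u_2=2/5 ∈ [6/19, 10/19) → index 2
j=3: u_3=19/35 ∈ [10/19, 12/19) → index 3
j=4: u_4=24/35 ∈ [25/38, 15/19) → index 5
j=5: u_5=29/35 ∈ [15/19, 1) → index 6
j=6: u_6=34/35 ∈ [15/19, 1) → index 6

0 1 2 3 5 6 6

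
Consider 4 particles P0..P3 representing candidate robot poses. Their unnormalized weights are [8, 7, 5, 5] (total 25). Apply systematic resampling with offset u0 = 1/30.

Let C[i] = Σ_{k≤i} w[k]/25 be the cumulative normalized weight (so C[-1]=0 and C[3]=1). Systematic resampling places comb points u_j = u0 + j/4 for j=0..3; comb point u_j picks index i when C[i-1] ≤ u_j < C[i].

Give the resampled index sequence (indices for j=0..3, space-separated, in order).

C = [8/25, 3/5, 4/5, 1]
j=0: u_0=1/30 ∈ [0, 8/25) → index 0
j=1: u_1=17/60 ∈ [0, 8/25) → index 0
j=2: u_2=8/15 ∈ [8/25, 3/5) → index 1
j=3: u_3=47/60 ∈ [3/5, 4/5) → index 2

0 0 1 2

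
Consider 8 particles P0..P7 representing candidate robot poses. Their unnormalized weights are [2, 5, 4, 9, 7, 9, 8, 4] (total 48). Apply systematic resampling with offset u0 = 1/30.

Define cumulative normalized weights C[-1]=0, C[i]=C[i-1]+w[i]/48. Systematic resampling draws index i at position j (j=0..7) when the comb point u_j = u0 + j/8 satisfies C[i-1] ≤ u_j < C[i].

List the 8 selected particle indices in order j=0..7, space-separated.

0 2 3 3 4 5 6 6

C = [1/24, 7/48, 11/48, 5/12, 9/16, 3/4, 11/12, 1]
j=0: u_0=1/30 ∈ [0, 1/24) → index 0
j=1: u_1=19/120 ∈ [7/48, 11/48) → index 2
j=2: u_2=17/60 ∈ [11/48, 5/12) → index 3
j=3: u_3=49/120 ∈ [11/48, 5/12) → index 3
j=4: u_4=8/15 ∈ [5/12, 9/16) → index 4
j=5: u_5=79/120 ∈ [9/16, 3/4) → index 5
j=6: u_6=47/60 ∈ [3/4, 11/12) → index 6
j=7: u_7=109/120 ∈ [3/4, 11/12) → index 6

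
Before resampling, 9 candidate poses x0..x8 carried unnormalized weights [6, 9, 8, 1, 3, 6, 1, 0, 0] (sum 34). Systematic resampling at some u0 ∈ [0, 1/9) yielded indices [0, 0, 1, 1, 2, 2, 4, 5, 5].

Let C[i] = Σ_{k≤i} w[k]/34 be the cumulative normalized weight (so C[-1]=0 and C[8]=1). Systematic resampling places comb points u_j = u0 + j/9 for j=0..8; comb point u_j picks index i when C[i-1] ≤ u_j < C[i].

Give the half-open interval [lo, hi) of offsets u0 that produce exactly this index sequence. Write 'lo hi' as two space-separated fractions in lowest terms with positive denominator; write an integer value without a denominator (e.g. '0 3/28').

2/51 10/153

C = [3/17, 15/34, 23/34, 12/17, 27/34, 33/34, 1, 1, 1]
j=0 picked index 0: u0 ∈ [0, 3/17)
j=1 picked index 0: u0 ∈ [-1/9, 10/153)
j=2 picked index 1: u0 ∈ [-7/153, 67/306)
j=3 picked index 1: u0 ∈ [-8/51, 11/102)
j=4 picked index 2: u0 ∈ [-1/306, 71/306)
j=5 picked index 2: u0 ∈ [-35/306, 37/306)
j=6 picked index 4: u0 ∈ [2/51, 13/102)
j=7 picked index 5: u0 ∈ [5/306, 59/306)
j=8 picked index 5: u0 ∈ [-29/306, 25/306)
intersection: [2/51, 10/153)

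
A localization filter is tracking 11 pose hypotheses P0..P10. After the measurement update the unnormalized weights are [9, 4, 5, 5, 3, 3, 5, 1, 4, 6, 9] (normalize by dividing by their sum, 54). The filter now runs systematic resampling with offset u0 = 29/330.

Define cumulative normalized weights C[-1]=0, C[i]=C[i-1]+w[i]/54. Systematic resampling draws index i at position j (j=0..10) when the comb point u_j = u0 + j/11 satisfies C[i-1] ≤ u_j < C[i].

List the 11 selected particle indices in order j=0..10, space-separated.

C = [1/6, 13/54, 1/3, 23/54, 13/27, 29/54, 17/27, 35/54, 13/18, 5/6, 1]
j=0: u_0=29/330 ∈ [0, 1/6) → index 0
j=1: u_1=59/330 ∈ [1/6, 13/54) → index 1
j=2: u_2=89/330 ∈ [13/54, 1/3) → index 2
j=3: u_3=119/330 ∈ [1/3, 23/54) → index 3
j=4: u_4=149/330 ∈ [23/54, 13/27) → index 4
j=5: u_5=179/330 ∈ [29/54, 17/27) → index 6
j=6: u_6=19/30 ∈ [17/27, 35/54) → index 7
j=7: u_7=239/330 ∈ [13/18, 5/6) → index 9
j=8: u_8=269/330 ∈ [13/18, 5/6) → index 9
j=9: u_9=299/330 ∈ [5/6, 1) → index 10
j=10: u_10=329/330 ∈ [5/6, 1) → index 10

0 1 2 3 4 6 7 9 9 10 10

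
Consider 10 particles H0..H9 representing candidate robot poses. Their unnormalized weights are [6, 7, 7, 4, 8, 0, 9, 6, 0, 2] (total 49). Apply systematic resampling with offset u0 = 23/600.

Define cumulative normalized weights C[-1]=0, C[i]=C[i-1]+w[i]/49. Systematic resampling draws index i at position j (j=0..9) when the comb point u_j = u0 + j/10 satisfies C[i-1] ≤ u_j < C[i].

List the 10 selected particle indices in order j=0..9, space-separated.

0 1 1 2 3 4 4 6 7 7

C = [6/49, 13/49, 20/49, 24/49, 32/49, 32/49, 41/49, 47/49, 47/49, 1]
j=0: u_0=23/600 ∈ [0, 6/49) → index 0
j=1: u_1=83/600 ∈ [6/49, 13/49) → index 1
j=2: u_2=143/600 ∈ [6/49, 13/49) → index 1
j=3: u_3=203/600 ∈ [13/49, 20/49) → index 2
j=4: u_4=263/600 ∈ [20/49, 24/49) → index 3
j=5: u_5=323/600 ∈ [24/49, 32/49) → index 4
j=6: u_6=383/600 ∈ [24/49, 32/49) → index 4
j=7: u_7=443/600 ∈ [32/49, 41/49) → index 6
j=8: u_8=503/600 ∈ [41/49, 47/49) → index 7
j=9: u_9=563/600 ∈ [41/49, 47/49) → index 7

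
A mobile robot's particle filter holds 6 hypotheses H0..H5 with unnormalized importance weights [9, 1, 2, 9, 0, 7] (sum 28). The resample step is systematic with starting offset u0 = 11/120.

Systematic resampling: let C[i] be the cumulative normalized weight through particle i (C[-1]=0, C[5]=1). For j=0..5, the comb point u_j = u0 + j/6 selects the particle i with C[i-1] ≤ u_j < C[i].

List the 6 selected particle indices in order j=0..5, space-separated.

0 0 2 3 5 5

C = [9/28, 5/14, 3/7, 3/4, 3/4, 1]
j=0: u_0=11/120 ∈ [0, 9/28) → index 0
j=1: u_1=31/120 ∈ [0, 9/28) → index 0
j=2: u_2=17/40 ∈ [5/14, 3/7) → index 2
j=3: u_3=71/120 ∈ [3/7, 3/4) → index 3
j=4: u_4=91/120 ∈ [3/4, 1) → index 5
j=5: u_5=37/40 ∈ [3/4, 1) → index 5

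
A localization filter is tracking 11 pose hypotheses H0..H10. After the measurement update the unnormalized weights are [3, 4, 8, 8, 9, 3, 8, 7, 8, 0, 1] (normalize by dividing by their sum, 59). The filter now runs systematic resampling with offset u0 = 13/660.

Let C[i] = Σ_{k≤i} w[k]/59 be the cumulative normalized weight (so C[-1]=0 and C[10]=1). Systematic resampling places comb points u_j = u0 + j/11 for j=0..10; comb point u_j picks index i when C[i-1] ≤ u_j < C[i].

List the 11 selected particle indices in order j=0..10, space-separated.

C = [3/59, 7/59, 15/59, 23/59, 32/59, 35/59, 43/59, 50/59, 58/59, 58/59, 1]
j=0: u_0=13/660 ∈ [0, 3/59) → index 0
j=1: u_1=73/660 ∈ [3/59, 7/59) → index 1
j=2: u_2=133/660 ∈ [7/59, 15/59) → index 2
j=3: u_3=193/660 ∈ [15/59, 23/59) → index 3
j=4: u_4=23/60 ∈ [15/59, 23/59) → index 3
j=5: u_5=313/660 ∈ [23/59, 32/59) → index 4
j=6: u_6=373/660 ∈ [32/59, 35/59) → index 5
j=7: u_7=433/660 ∈ [35/59, 43/59) → index 6
j=8: u_8=493/660 ∈ [43/59, 50/59) → index 7
j=9: u_9=553/660 ∈ [43/59, 50/59) → index 7
j=10: u_10=613/660 ∈ [50/59, 58/59) → index 8

0 1 2 3 3 4 5 6 7 7 8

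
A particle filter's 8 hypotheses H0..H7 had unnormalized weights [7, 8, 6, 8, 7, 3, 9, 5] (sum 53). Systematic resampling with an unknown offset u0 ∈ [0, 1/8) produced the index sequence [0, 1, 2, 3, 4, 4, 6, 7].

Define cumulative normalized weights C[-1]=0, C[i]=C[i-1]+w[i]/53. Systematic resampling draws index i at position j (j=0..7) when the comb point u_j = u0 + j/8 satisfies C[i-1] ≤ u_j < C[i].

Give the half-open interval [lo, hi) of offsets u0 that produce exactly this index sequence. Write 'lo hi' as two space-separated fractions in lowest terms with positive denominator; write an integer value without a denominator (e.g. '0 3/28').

5/106 23/424

C = [7/53, 15/53, 21/53, 29/53, 36/53, 39/53, 48/53, 1]
j=0 picked index 0: u0 ∈ [0, 7/53)
j=1 picked index 1: u0 ∈ [3/424, 67/424)
j=2 picked index 2: u0 ∈ [7/212, 31/212)
j=3 picked index 3: u0 ∈ [9/424, 73/424)
j=4 picked index 4: u0 ∈ [5/106, 19/106)
j=5 picked index 4: u0 ∈ [-33/424, 23/424)
j=6 picked index 6: u0 ∈ [-3/212, 33/212)
j=7 picked index 7: u0 ∈ [13/424, 1/8)
intersection: [5/106, 23/424)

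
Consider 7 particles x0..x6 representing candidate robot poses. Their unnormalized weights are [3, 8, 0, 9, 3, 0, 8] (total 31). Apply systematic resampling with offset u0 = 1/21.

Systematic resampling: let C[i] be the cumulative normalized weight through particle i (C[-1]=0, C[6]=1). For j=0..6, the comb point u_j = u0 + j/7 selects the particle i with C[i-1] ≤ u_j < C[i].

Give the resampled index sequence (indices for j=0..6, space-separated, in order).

C = [3/31, 11/31, 11/31, 20/31, 23/31, 23/31, 1]
j=0: u_0=1/21 ∈ [0, 3/31) → index 0
j=1: u_1=4/21 ∈ [3/31, 11/31) → index 1
j=2: u_2=1/3 ∈ [3/31, 11/31) → index 1
j=3: u_3=10/21 ∈ [11/31, 20/31) → index 3
j=4: u_4=13/21 ∈ [11/31, 20/31) → index 3
j=5: u_5=16/21 ∈ [23/31, 1) → index 6
j=6: u_6=19/21 ∈ [23/31, 1) → index 6

0 1 1 3 3 6 6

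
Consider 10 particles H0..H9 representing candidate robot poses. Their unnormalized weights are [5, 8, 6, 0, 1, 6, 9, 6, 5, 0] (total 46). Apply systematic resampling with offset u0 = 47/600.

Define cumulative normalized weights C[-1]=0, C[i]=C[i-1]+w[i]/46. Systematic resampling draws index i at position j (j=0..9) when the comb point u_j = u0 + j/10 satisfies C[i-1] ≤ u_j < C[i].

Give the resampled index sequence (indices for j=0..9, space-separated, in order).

C = [5/46, 13/46, 19/46, 19/46, 10/23, 13/23, 35/46, 41/46, 1, 1]
j=0: u_0=47/600 ∈ [0, 5/46) → index 0
j=1: u_1=107/600 ∈ [5/46, 13/46) → index 1
j=2: u_2=167/600 ∈ [5/46, 13/46) → index 1
j=3: u_3=227/600 ∈ [13/46, 19/46) → index 2
j=4: u_4=287/600 ∈ [10/23, 13/23) → index 5
j=5: u_5=347/600 ∈ [13/23, 35/46) → index 6
j=6: u_6=407/600 ∈ [13/23, 35/46) → index 6
j=7: u_7=467/600 ∈ [35/46, 41/46) → index 7
j=8: u_8=527/600 ∈ [35/46, 41/46) → index 7
j=9: u_9=587/600 ∈ [41/46, 1) → index 8

0 1 1 2 5 6 6 7 7 8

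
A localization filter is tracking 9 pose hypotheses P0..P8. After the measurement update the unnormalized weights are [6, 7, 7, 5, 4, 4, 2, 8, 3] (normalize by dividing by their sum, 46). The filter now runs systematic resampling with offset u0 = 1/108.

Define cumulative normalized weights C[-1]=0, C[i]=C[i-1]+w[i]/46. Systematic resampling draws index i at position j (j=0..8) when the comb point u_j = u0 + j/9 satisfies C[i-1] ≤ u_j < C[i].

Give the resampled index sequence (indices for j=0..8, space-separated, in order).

C = [3/23, 13/46, 10/23, 25/46, 29/46, 33/46, 35/46, 43/46, 1]
j=0: u_0=1/108 ∈ [0, 3/23) → index 0
j=1: u_1=13/108 ∈ [0, 3/23) → index 0
j=2: u_2=25/108 ∈ [3/23, 13/46) → index 1
j=3: u_3=37/108 ∈ [13/46, 10/23) → index 2
j=4: u_4=49/108 ∈ [10/23, 25/46) → index 3
j=5: u_5=61/108 ∈ [25/46, 29/46) → index 4
j=6: u_6=73/108 ∈ [29/46, 33/46) → index 5
j=7: u_7=85/108 ∈ [35/46, 43/46) → index 7
j=8: u_8=97/108 ∈ [35/46, 43/46) → index 7

0 0 1 2 3 4 5 7 7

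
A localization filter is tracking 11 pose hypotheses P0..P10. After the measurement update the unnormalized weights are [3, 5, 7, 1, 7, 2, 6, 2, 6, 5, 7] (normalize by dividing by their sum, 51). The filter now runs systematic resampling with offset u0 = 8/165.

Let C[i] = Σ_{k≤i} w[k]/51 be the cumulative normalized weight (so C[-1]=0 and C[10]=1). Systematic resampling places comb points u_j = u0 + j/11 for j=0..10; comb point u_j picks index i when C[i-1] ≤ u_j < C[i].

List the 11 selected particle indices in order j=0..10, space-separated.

C = [1/17, 8/51, 5/17, 16/51, 23/51, 25/51, 31/51, 11/17, 13/17, 44/51, 1]
j=0: u_0=8/165 ∈ [0, 1/17) → index 0
j=1: u_1=23/165 ∈ [1/17, 8/51) → index 1
j=2: u_2=38/165 ∈ [8/51, 5/17) → index 2
j=3: u_3=53/165 ∈ [16/51, 23/51) → index 4
j=4: u_4=68/165 ∈ [16/51, 23/51) → index 4
j=5: u_5=83/165 ∈ [25/51, 31/51) → index 6
j=6: u_6=98/165 ∈ [25/51, 31/51) → index 6
j=7: u_7=113/165 ∈ [11/17, 13/17) → index 8
j=8: u_8=128/165 ∈ [13/17, 44/51) → index 9
j=9: u_9=13/15 ∈ [44/51, 1) → index 10
j=10: u_10=158/165 ∈ [44/51, 1) → index 10

0 1 2 4 4 6 6 8 9 10 10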